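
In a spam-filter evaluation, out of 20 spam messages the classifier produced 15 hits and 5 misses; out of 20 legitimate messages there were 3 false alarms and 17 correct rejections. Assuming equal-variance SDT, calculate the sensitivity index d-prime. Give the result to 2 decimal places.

d-prime = 1.71

H = 15/20 = 0.7500
FA = 3/20 = 0.1500
z(H) = 0.674
z(FA) = -1.036
d' = z(H) − z(FA) = 0.674 − (-1.036) = 1.710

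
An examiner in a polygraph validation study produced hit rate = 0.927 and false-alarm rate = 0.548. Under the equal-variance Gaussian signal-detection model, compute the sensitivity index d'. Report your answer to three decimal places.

d' = 1.333

z(H) = 1.4538
z(FA) = 0.1206
d' = z(H) − z(FA) = 1.4538 − 0.1206 = 1.3332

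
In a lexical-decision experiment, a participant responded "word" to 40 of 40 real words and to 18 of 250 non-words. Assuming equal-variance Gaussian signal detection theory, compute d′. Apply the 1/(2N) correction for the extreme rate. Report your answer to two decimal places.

The hit rate is 40/40 = 1, so apply the 1/(2N) correction: H → 1 − 1/(2·40) = 0.98750.
z(H) = z(0.98750) = 2.241
z(FA) = z(0.07200) = -1.461
d' = 2.241 − (-1.461) = 3.702

d′ = 3.70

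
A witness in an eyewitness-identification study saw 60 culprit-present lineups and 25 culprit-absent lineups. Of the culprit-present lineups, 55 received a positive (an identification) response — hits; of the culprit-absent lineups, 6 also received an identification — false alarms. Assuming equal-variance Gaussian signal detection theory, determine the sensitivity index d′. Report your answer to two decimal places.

d′ = 2.09

H = 55/60 = 0.9167
FA = 6/25 = 0.2400
z(H) = 1.383
z(FA) = -0.706
d' = z(H) − z(FA) = 1.383 − (-0.706) = 2.089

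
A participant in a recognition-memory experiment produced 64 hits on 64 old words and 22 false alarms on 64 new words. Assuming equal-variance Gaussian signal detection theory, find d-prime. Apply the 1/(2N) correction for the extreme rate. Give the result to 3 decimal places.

d-prime = 2.820

The hit rate is 64/64 = 1, so apply the 1/(2N) correction: H → 1 − 1/(2·64) = 0.99219.
z(H) = z(0.99219) = 2.4177
z(FA) = z(0.34375) = -0.4023
d' = 2.4177 − (-0.4023) = 2.8200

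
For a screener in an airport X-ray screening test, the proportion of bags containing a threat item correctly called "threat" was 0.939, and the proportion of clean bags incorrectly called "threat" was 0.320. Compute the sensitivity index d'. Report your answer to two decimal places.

d' = 2.01

z(H) = z(0.939) = 1.5464
z(FA) = z(0.320) = -0.4677
d' = z(H) − z(FA) = 1.5464 − (-0.4677) = 2.0141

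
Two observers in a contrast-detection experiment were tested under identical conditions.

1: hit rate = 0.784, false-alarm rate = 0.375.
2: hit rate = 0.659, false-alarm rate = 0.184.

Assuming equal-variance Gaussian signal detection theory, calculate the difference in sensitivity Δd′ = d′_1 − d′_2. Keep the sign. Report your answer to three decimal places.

Δd′ = -0.206

1: z(0.784) = 0.7858, z(0.375) = -0.3186, d' = 1.1044
2: z(0.659) = 0.4097, z(0.184) = -0.9002, d' = 1.3099
Δd' = d'_1 − d'_2 = 1.1044 − 1.3099 = -0.2055
2 has the higher sensitivity.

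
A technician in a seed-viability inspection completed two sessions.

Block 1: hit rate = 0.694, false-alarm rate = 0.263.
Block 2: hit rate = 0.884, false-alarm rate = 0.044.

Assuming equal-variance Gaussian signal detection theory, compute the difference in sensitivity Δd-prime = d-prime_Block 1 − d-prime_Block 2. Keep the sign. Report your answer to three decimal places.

Block 1: z(0.694) = 0.5072, z(0.263) = -0.6341, d' = 1.1413
Block 2: z(0.884) = 1.1952, z(0.044) = -1.7060, d' = 2.9012
Δd' = d'_Block 1 − d'_Block 2 = 1.1413 − 2.9012 = -1.7599
Block 2 has the higher sensitivity.

Δd-prime = -1.760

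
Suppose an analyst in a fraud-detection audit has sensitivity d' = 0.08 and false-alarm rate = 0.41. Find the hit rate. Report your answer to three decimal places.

hit rate = 0.441

z(false-alarm rate) = z(0.41) = -0.2275
z(H) = z(FA) + d' = -0.2275 + 0.08 = -0.1475
hit rate = Φ(-0.1475) = 0.4414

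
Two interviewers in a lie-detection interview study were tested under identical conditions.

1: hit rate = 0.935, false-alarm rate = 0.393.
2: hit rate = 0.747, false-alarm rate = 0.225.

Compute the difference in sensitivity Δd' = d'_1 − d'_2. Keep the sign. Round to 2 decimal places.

Δd' = 0.37

1: z(0.935) = 1.514, z(0.393) = -0.272, d' = 1.786
2: z(0.747) = 0.665, z(0.225) = -0.755, d' = 1.420
Δd' = d'_1 − d'_2 = 1.786 − 1.420 = 0.366
1 has the higher sensitivity.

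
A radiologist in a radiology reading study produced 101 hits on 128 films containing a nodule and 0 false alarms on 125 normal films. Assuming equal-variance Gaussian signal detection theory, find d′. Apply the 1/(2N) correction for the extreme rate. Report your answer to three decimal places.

The false-alarm rate is 0/125 = 0, so apply the 1/(2N) correction: FA → 1/(2·125) = 0.00400.
z(H) = z(0.78906) = 0.8032
z(FA) = z(0.00400) = -2.6521
d' = 0.8032 − (-2.6521) = 3.4553

d′ = 3.455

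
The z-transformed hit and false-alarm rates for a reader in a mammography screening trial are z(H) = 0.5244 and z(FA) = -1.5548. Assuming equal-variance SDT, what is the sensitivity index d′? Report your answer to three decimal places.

d' = z(H) − z(FA) = 0.5244 − (-1.5548) = 2.0792

d′ = 2.079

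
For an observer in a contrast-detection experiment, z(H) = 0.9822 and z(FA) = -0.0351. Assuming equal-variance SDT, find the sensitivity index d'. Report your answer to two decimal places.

d' = z(H) − z(FA) = 0.9822 − (-0.0351) = 1.0173

d' = 1.02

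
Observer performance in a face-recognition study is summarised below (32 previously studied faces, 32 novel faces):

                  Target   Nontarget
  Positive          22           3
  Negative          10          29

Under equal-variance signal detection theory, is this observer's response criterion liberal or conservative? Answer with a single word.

z(H) = 0.489, z(FA) = -1.318
c = −½·(z(H) + z(FA)) = 0.4145
c > 0 → conservative criterion (biased toward responding “no”).

conservative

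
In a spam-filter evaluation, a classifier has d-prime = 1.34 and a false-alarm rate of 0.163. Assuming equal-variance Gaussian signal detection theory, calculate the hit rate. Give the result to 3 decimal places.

z(false-alarm rate) = z(0.163) = -0.9822
z(H) = z(FA) + d' = -0.9822 + 1.34 = 0.3578
hit rate = Φ(0.3578) = 0.6398

hit rate = 0.640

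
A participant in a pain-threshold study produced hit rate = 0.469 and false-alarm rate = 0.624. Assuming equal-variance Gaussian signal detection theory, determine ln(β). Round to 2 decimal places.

z(H) = z(0.469) = -0.078
z(FA) = z(0.624) = 0.316
ln β = −½·[z(H)² − z(FA)²] = −0.5 × (0.006 − 0.100) = 0.047

ln β = 0.05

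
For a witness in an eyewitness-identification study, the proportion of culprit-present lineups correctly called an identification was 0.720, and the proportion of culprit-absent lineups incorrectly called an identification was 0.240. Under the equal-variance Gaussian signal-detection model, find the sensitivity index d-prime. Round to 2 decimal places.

z(H) = 0.5828
z(FA) = -0.7063
d' = z(H) − z(FA) = 0.5828 − (-0.7063) = 1.2891

d-prime = 1.29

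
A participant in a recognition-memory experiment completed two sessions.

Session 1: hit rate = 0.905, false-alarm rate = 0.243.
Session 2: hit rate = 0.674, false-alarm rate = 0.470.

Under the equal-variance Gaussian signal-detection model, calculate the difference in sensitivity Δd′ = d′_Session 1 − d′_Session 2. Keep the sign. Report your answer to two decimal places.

Δd′ = 1.48

Session 1: z(0.905) = 1.311, z(0.243) = -0.697, d' = 2.008
Session 2: z(0.674) = 0.451, z(0.470) = -0.075, d' = 0.526
Δd' = d'_Session 1 − d'_Session 2 = 2.008 − 0.526 = 1.482
Session 1 has the higher sensitivity.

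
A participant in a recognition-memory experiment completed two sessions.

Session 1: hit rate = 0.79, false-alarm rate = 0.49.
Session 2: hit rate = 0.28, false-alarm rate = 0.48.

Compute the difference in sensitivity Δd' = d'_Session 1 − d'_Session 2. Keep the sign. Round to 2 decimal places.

Δd' = 1.36

Session 1: z(0.79) = 0.806, z(0.49) = -0.025, d' = 0.831
Session 2: z(0.28) = -0.583, z(0.48) = -0.050, d' = -0.533
Δd' = d'_Session 1 − d'_Session 2 = 0.831 − (-0.533) = 1.364
Session 1 has the higher sensitivity.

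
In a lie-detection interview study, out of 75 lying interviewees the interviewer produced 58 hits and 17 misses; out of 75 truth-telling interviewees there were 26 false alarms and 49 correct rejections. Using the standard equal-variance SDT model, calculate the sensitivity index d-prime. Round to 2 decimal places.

H = 58/75 = 0.7733
FA = 26/75 = 0.3467
z(0.7733) = 0.7498, z(0.3467) = -0.3942
d' = z(H) − z(FA) = 0.7498 − (-0.3942) = 1.1440

d-prime = 1.14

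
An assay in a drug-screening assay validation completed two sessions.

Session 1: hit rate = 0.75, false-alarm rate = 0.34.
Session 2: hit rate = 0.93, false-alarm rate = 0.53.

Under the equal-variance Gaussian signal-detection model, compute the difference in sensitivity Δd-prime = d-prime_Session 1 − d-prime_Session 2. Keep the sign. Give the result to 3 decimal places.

Δd-prime = -0.314

Session 1: z(0.75) = 0.6745, z(0.34) = -0.4125, d' = 1.0870
Session 2: z(0.93) = 1.4758, z(0.53) = 0.0753, d' = 1.4005
Δd' = d'_Session 1 − d'_Session 2 = 1.0870 − 1.4005 = -0.3135
Session 2 has the higher sensitivity.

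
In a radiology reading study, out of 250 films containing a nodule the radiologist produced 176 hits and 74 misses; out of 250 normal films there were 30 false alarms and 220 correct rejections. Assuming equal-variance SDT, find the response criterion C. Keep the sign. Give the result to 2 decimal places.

C = 0.32

H = 176/250 = 0.7040
FA = 30/250 = 0.1200
Φ⁻¹(H) = Φ⁻¹(0.7040) = 0.536
Φ⁻¹(FA) = Φ⁻¹(0.1200) = -1.175
c = −½·[z(H) + z(FA)] = −0.5 × (0.536 + (-1.175)) = 0.3195
c > 0: the radiologist has a conservative response bias.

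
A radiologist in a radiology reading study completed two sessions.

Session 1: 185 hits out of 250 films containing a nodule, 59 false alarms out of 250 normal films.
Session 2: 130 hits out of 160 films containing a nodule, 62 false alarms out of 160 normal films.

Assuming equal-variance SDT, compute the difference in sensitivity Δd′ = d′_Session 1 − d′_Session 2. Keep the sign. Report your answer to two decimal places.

Δd′ = 0.19

Session 1: z(0.7400) = 0.643, z(0.2360) = -0.719, d' = 1.362
Session 2: z(0.8125) = 0.887, z(0.3875) = -0.286, d' = 1.173
Δd' = d'_Session 1 − d'_Session 2 = 1.362 − 1.173 = 0.189
Session 1 has the higher sensitivity.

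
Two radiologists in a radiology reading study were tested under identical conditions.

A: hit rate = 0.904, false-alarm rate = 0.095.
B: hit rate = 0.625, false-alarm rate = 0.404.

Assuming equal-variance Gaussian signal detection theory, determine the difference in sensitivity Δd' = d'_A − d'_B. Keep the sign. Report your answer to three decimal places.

Δd' = 2.054

A: z(0.904) = 1.3047, z(0.095) = -1.3106, d' = 2.6153
B: z(0.625) = 0.3186, z(0.404) = -0.2430, d' = 0.5616
Δd' = d'_A − d'_B = 2.6153 − 0.5616 = 2.0537
A has the higher sensitivity.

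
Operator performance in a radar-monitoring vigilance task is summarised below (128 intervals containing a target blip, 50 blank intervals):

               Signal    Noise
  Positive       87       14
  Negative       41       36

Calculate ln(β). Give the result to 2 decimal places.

ln β = 0.06

H = 87/128 = 0.6797
FA = 14/50 = 0.2800
z(H) = z(0.6797) = 0.467
z(FA) = z(0.2800) = -0.583
ln β = −½·[z(H)² − z(FA)²] = −0.5 × (0.218 − 0.340) = 0.061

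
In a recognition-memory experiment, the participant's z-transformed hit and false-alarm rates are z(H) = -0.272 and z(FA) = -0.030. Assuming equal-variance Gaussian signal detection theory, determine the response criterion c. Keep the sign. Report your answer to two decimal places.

c = −½·[z(H) + z(FA)] = −½·(-0.272 + (-0.030)) = 0.151

c = 0.15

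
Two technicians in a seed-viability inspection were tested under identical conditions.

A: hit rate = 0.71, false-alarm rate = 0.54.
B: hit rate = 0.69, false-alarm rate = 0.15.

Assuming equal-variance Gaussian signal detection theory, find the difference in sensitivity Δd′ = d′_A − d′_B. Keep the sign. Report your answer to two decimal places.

A: z(0.71) = 0.553, z(0.54) = 0.100, d' = 0.453
B: z(0.69) = 0.496, z(0.15) = -1.036, d' = 1.532
Δd' = d'_A − d'_B = 0.453 − 1.532 = -1.079
B has the higher sensitivity.

Δd′ = -1.08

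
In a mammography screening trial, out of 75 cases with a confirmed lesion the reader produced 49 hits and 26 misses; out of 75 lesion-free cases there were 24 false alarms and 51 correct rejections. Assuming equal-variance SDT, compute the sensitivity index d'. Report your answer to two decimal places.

d' = 0.86

H = 49/75 = 0.6533
FA = 24/75 = 0.3200
z(H) = z(0.6533) = 0.3942
z(FA) = z(0.3200) = -0.4677
d' = z(H) − z(FA) = 0.3942 − (-0.4677) = 0.8619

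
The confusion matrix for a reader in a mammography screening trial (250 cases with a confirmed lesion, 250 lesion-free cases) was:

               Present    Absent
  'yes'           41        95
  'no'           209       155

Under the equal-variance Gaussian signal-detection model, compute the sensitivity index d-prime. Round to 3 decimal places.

d-prime = -0.673

H = 41/250 = 0.1640
FA = 95/250 = 0.3800
z(0.1640) = -0.9782, z(0.3800) = -0.3055
d' = z(H) − z(FA) = -0.9782 − (-0.3055) = -0.6727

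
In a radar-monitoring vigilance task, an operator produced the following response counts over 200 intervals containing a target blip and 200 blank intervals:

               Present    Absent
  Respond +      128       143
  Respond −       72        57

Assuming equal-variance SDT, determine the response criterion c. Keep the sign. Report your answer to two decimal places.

H = 128/200 = 0.6400
FA = 143/200 = 0.7150
z(H) = 0.3585
z(FA) = 0.5681
c = −½·[z(H) + z(FA)] = −0.5 × (0.3585 + 0.5681) = -0.4633
c < 0: the operator has a liberal response bias.

c = -0.46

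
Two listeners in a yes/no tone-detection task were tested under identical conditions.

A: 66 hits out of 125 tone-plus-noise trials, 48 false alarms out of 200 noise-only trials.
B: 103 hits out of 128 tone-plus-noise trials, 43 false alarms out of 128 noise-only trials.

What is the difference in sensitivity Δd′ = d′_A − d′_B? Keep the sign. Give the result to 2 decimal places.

A: z(0.5280) = 0.070, z(0.2400) = -0.706, d' = 0.776
B: z(0.8047) = 0.859, z(0.3359) = -0.424, d' = 1.283
Δd' = d'_A − d'_B = 0.776 − 1.283 = -0.507
B has the higher sensitivity.

Δd′ = -0.51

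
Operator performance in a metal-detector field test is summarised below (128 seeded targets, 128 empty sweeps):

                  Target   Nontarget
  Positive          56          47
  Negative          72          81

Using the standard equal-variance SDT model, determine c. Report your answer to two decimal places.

c = 0.25

H = 56/128 = 0.4375
FA = 47/128 = 0.3672
z(H) = z(0.4375) = -0.1573
z(FA) = z(0.3672) = -0.3393
c = −½·[z(H) + z(FA)] = −0.5 × (-0.1573 + (-0.3393)) = 0.2483
c > 0: the operator has a conservative response bias.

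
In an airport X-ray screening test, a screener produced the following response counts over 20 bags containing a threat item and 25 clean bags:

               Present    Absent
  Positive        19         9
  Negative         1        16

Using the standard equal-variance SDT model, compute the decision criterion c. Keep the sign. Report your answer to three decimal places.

H = 19/20 = 0.9500
FA = 9/25 = 0.3600
z(H) = 1.6449
z(FA) = -0.3585
c = −½·[z(H) + z(FA)] = −0.5 × (1.6449 + (-0.3585)) = -0.6432
c < 0: the screener has a liberal response bias.

c = -0.643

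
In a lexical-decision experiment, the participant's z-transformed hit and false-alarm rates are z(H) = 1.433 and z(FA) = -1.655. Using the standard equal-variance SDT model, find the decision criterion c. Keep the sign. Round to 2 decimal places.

c = −½·[z(H) + z(FA)] = −½·(1.433 + (-1.655)) = 0.111
c > 0: the participant has a conservative response bias.

c = 0.11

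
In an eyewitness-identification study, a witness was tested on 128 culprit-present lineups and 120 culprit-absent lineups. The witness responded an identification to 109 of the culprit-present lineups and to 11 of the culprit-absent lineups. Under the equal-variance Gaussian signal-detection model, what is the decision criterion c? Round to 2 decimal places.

H = 109/128 = 0.8516
FA = 11/120 = 0.0917
z(H) = z(0.8516) = 1.0433
z(FA) = z(0.0917) = -1.3304
c = −½·[z(H) + z(FA)] = −0.5 × (1.0433 + (-1.3304)) = 0.14355

c = 0.14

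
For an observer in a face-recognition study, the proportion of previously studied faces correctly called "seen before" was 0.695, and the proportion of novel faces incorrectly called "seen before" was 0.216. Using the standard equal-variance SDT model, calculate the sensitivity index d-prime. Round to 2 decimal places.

d-prime = 1.30

z(H) = 0.510
z(FA) = -0.786
d' = z(H) − z(FA) = 0.510 − (-0.786) = 1.296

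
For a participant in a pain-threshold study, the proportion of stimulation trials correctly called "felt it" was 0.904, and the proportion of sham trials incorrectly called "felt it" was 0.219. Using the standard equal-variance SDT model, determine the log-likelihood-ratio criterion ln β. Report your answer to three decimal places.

Φ⁻¹(0.904) = 1.3047, Φ⁻¹(0.219) = -0.7756
ln β = −½·[z(H)² − z(FA)²] = −0.5 × (1.7022 − 0.6016) = -0.5503

ln β = -0.550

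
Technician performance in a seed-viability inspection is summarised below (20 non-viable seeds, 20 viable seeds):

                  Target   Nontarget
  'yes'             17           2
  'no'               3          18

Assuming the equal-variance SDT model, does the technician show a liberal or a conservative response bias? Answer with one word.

conservative

z(H) = 1.036, z(FA) = -1.282
c = −½·(z(H) + z(FA)) = 0.123
c > 0 → conservative criterion (biased toward responding “no”).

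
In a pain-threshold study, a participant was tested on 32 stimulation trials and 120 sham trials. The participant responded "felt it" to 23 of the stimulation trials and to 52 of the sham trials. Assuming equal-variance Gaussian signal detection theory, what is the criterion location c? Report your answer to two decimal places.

c = -0.21

H = 23/32 = 0.7188
FA = 52/120 = 0.4333
z(H) = 0.5793
z(FA) = -0.1680
c = −½·[z(H) + z(FA)] = −0.5 × (0.5793 + (-0.1680)) = -0.20565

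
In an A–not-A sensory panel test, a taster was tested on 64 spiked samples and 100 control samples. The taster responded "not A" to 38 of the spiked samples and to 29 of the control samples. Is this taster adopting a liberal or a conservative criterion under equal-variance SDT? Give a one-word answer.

conservative

z(H) = 0.237, z(FA) = -0.553
c = −½·(z(H) + z(FA)) = 0.158
c > 0 → conservative criterion (biased toward responding “no”).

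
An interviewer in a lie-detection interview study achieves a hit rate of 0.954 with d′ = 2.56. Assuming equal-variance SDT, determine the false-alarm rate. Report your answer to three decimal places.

z(hit rate) = z(0.954) = 1.6849
z(FA) = z(H) − d' = 1.6849 − 2.56 = -0.8751
false-alarm rate = Φ(-0.8751) = 0.1908

false-alarm rate = 0.191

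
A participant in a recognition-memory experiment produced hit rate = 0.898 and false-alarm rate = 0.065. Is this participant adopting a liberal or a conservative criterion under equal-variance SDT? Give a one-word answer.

conservative

z(H) = 1.270, z(FA) = -1.514
c = −½·(z(H) + z(FA)) = 0.122
c > 0 → conservative criterion (biased toward responding “no”).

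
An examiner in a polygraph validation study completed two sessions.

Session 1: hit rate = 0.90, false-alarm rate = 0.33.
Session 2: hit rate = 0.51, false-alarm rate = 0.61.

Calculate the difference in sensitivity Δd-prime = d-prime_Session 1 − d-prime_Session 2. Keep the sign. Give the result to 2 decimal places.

Δd-prime = 1.98

Session 1: z(0.90) = 1.282, z(0.33) = -0.440, d' = 1.722
Session 2: z(0.51) = 0.025, z(0.61) = 0.279, d' = -0.254
Δd' = d'_Session 1 − d'_Session 2 = 1.722 − (-0.254) = 1.976
Session 1 has the higher sensitivity.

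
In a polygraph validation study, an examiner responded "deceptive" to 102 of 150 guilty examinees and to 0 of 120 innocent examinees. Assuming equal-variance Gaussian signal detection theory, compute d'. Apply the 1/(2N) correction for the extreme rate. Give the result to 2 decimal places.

The false-alarm rate is 0/120 = 0, so apply the 1/(2N) correction: FA → 1/(2·120) = 0.00417.
z(H) = z(0.68000) = 0.468
z(FA) = z(0.00417) = -2.638
d' = 0.468 − (-2.638) = 3.106

d' = 3.11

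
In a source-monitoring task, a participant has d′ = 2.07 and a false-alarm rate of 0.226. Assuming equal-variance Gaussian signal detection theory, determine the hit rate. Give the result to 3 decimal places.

z(false-alarm rate) = z(0.226) = -0.7521
z(H) = z(FA) + d' = -0.7521 + 2.07 = 1.3179
hit rate = Φ(1.3179) = 0.9062

hit rate = 0.906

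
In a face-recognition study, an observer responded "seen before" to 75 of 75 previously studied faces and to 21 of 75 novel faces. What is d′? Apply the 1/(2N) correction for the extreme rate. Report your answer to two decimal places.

The hit rate is 75/75 = 1, so apply the 1/(2N) correction: H → 1 − 1/(2·75) = 0.99333.
z(H) = z(0.99333) = 2.475
z(FA) = z(0.28000) = -0.583
d' = 2.475 − (-0.583) = 3.058

d′ = 3.06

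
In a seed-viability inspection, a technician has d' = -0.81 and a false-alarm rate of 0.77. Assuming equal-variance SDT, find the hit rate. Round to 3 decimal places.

hit rate = 0.472

z(false-alarm rate) = z(0.77) = 0.7388
z(H) = z(FA) + d' = 0.7388 + (-0.81) = -0.0712
hit rate = Φ(-0.0712) = 0.4716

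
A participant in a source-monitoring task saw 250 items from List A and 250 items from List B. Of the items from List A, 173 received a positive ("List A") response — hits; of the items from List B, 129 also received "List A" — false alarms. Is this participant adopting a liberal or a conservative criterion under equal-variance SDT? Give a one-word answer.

liberal

z(H) = 0.502, z(FA) = 0.040
c = −½·(z(H) + z(FA)) = -0.271
c < 0 → liberal criterion (biased toward responding “yes”).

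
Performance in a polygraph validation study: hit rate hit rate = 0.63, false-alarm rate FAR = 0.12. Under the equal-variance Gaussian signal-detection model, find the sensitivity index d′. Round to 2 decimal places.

d′ = 1.51

Φ⁻¹(H) = Φ⁻¹(0.63) = 0.332
Φ⁻¹(FA) = Φ⁻¹(0.12) = -1.175
d' = z(H) − z(FA) = 0.332 − (-1.175) = 1.507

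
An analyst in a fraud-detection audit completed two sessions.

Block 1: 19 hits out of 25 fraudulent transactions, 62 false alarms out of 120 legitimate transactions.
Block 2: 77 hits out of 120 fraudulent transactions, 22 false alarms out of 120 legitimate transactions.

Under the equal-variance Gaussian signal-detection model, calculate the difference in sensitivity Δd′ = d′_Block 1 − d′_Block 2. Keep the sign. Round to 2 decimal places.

Block 1: z(0.7600) = 0.706, z(0.5167) = 0.042, d' = 0.664
Block 2: z(0.6417) = 0.363, z(0.1833) = -0.903, d' = 1.266
Δd' = d'_Block 1 − d'_Block 2 = 0.664 − 1.266 = -0.602
Block 2 has the higher sensitivity.

Δd′ = -0.60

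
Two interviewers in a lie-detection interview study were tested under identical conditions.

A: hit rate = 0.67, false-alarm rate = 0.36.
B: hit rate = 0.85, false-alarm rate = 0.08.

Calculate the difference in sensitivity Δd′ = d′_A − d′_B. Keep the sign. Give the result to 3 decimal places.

Δd′ = -1.643

A: z(0.67) = 0.4399, z(0.36) = -0.3585, d' = 0.7984
B: z(0.85) = 1.0364, z(0.08) = -1.4051, d' = 2.4415
Δd' = d'_A − d'_B = 0.7984 − 2.4415 = -1.6431
B has the higher sensitivity.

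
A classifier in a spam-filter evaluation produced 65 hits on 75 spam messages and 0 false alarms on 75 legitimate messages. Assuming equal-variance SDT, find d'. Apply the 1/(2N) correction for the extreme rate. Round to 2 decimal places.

d' = 3.59

The false-alarm rate is 0/75 = 0, so apply the 1/(2N) correction: FA → 1/(2·75) = 0.00667.
z(H) = z(0.86667) = 1.111
z(FA) = z(0.00667) = -2.475
d' = 1.111 − (-2.475) = 3.586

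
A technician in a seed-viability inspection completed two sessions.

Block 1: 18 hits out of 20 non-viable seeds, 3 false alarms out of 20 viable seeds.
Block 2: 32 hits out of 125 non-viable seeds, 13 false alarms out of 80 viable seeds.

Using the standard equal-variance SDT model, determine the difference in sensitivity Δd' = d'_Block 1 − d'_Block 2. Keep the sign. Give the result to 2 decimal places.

Δd' = 1.99

Block 1: z(0.9000) = 1.282, z(0.1500) = -1.036, d' = 2.318
Block 2: z(0.2560) = -0.656, z(0.1625) = -0.984, d' = 0.328
Δd' = d'_Block 1 − d'_Block 2 = 2.318 − 0.328 = 1.990
Block 1 has the higher sensitivity.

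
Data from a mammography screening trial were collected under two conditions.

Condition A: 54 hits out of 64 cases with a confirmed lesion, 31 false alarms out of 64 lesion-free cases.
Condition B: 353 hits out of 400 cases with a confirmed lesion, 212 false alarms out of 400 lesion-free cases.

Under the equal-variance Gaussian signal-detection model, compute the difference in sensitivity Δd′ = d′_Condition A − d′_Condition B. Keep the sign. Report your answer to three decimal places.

Condition A: z(0.8438) = 1.0102, z(0.4844) = -0.0391, d' = 1.0493
Condition B: z(0.8825) = 1.1876, z(0.5300) = 0.0753, d' = 1.1123
Δd' = d'_Condition A − d'_Condition B = 1.0493 − 1.1123 = -0.0630
Condition B has the higher sensitivity.

Δd′ = -0.063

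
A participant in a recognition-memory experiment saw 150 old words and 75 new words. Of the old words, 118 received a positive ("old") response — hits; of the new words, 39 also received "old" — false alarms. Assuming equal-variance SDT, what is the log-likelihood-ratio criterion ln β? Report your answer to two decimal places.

ln β = -0.31

H = 118/150 = 0.7867
FA = 39/75 = 0.5200
Φ⁻¹(H) = Φ⁻¹(0.7867) = 0.795
Φ⁻¹(FA) = Φ⁻¹(0.5200) = 0.050
ln β = −½·[z(H)² − z(FA)²] = −0.5 × (0.632 − 0.003) = -0.3145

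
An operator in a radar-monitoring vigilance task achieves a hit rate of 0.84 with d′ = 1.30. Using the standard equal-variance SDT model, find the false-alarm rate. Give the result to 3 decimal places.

false-alarm rate = 0.380

z(hit rate) = z(0.84) = 0.9945
z(FA) = z(H) − d' = 0.9945 − 1.30 = -0.3055
false-alarm rate = Φ(-0.3055) = 0.3800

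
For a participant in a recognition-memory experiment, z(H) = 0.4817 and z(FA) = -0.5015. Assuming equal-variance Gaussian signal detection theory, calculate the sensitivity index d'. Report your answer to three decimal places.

d' = 0.983

d' = z(H) − z(FA) = 0.4817 − (-0.5015) = 0.9832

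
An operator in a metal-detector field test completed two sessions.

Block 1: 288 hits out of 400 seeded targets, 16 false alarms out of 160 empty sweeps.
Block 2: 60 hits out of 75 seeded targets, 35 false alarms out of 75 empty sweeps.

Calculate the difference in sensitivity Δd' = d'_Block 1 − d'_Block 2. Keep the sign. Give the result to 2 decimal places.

Δd' = 0.94

Block 1: z(0.7200) = 0.583, z(0.1000) = -1.282, d' = 1.865
Block 2: z(0.8000) = 0.842, z(0.4667) = -0.084, d' = 0.926
Δd' = d'_Block 1 − d'_Block 2 = 1.865 − 0.926 = 0.939
Block 1 has the higher sensitivity.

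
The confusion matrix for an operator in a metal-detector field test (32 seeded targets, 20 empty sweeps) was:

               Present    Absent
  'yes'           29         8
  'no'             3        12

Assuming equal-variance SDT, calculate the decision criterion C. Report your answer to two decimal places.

C = -0.53

H = 29/32 = 0.9062
FA = 8/20 = 0.4000
Φ⁻¹(H) = 1.318
Φ⁻¹(FA) = -0.253
c = −½·[z(H) + z(FA)] = −0.5 × (1.318 + (-0.253)) = -0.5325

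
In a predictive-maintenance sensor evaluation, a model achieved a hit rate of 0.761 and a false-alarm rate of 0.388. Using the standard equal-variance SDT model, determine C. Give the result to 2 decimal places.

z(H) = z(0.761) = 0.710
z(FA) = z(0.388) = -0.285
c = −½·[z(H) + z(FA)] = −0.5 × (0.710 + (-0.285)) = -0.2125
c < 0: the model has a liberal response bias.

C = -0.21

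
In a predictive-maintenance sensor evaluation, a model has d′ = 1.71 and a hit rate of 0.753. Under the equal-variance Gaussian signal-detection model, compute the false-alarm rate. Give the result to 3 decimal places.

false-alarm rate = 0.152

z(hit rate) = z(0.753) = 0.6840
z(FA) = z(H) − d' = 0.6840 − 1.71 = -1.0260
false-alarm rate = Φ(-1.0260) = 0.1524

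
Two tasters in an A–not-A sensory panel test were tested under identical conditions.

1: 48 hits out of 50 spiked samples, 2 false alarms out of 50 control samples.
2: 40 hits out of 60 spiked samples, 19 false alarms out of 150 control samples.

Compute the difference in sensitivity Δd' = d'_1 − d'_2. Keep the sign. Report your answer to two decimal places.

Δd' = 1.93

1: z(0.9600) = 1.751, z(0.0400) = -1.751, d' = 3.502
2: z(0.6667) = 0.431, z(0.1267) = -1.142, d' = 1.573
Δd' = d'_1 − d'_2 = 3.502 − 1.573 = 1.929
1 has the higher sensitivity.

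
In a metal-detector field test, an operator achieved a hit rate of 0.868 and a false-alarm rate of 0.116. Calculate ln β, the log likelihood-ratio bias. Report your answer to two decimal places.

ln β = 0.09

Φ⁻¹(H) = 1.117
Φ⁻¹(FA) = -1.195
ln β = −½·[z(H)² − z(FA)²] = −0.5 × (1.248 − 1.428) = 0.090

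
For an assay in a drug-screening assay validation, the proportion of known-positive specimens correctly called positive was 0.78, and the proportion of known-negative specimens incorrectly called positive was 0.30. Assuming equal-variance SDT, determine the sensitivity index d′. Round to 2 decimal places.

d′ = 1.30

z(0.78) = 0.772, z(0.30) = -0.524
d' = z(H) − z(FA) = 0.772 − (-0.524) = 1.296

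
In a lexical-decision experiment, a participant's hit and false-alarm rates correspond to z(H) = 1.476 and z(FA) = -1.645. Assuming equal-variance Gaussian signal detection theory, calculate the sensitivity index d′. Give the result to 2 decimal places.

d′ = 3.12

d' = z(H) − z(FA) = 1.476 − (-1.645) = 3.121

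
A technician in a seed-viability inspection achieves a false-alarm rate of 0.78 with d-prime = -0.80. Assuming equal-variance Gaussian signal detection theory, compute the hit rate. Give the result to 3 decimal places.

z(false-alarm rate) = z(0.78) = 0.7722
z(H) = z(FA) + d' = 0.7722 + (-0.80) = -0.0278
hit rate = Φ(-0.0278) = 0.4889

hit rate = 0.489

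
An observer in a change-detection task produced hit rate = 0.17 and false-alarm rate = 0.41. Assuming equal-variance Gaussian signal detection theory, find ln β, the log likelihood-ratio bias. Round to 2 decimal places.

ln β = -0.43

z(H) = -0.954
z(FA) = -0.228
ln β = −½·[z(H)² − z(FA)²] = −0.5 × (0.910 − 0.052) = -0.429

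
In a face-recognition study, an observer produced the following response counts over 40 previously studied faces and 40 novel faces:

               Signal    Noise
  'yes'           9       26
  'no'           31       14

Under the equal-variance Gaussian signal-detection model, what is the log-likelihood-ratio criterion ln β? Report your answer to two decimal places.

H = 9/40 = 0.2250
FA = 26/40 = 0.6500
Φ⁻¹(H) = Φ⁻¹(0.2250) = -0.755
Φ⁻¹(FA) = Φ⁻¹(0.6500) = 0.385
ln β = −½·[z(H)² − z(FA)²] = −0.5 × (0.570 − 0.148) = -0.211

ln β = -0.21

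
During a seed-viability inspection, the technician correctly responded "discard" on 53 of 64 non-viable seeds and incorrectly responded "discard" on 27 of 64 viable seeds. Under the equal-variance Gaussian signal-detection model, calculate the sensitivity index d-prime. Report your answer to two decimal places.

H = 53/64 = 0.8281
FA = 27/64 = 0.4219
z(H) = 0.9467
z(FA) = -0.1970
d' = z(H) − z(FA) = 0.9467 − (-0.1970) = 1.1437

d-prime = 1.14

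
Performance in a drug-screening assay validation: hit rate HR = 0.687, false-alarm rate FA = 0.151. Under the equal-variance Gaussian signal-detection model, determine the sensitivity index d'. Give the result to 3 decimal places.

d' = 1.520

Φ⁻¹(H) = Φ⁻¹(0.687) = 0.4874
Φ⁻¹(FA) = Φ⁻¹(0.151) = -1.0322
d' = z(H) − z(FA) = 0.4874 − (-1.0322) = 1.5196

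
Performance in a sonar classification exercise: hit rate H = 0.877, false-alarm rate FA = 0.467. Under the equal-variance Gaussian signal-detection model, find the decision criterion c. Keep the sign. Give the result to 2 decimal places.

c = -0.54

z(0.877) = 1.1601, z(0.467) = -0.0828
c = −½·[z(H) + z(FA)] = −0.5 × (1.1601 + (-0.0828)) = -0.53865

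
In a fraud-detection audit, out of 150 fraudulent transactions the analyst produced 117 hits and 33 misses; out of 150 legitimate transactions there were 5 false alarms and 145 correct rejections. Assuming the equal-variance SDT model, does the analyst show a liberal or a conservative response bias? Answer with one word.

conservative

z(H) = 0.772, z(FA) = -1.834
c = −½·(z(H) + z(FA)) = 0.531
c > 0 → conservative criterion (biased toward responding “no”).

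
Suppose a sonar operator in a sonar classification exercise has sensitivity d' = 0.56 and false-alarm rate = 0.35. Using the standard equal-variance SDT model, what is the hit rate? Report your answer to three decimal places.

hit rate = 0.569

z(false-alarm rate) = z(0.35) = -0.3853
z(H) = z(FA) + d' = -0.3853 + 0.56 = 0.1747
hit rate = Φ(0.1747) = 0.5693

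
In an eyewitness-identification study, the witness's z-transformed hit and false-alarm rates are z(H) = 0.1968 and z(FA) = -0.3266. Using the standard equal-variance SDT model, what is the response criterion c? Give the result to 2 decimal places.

c = 0.06

c = −½·[z(H) + z(FA)] = −½·(0.1968 + (-0.3266)) = 0.0649
c > 0: the witness has a conservative response bias.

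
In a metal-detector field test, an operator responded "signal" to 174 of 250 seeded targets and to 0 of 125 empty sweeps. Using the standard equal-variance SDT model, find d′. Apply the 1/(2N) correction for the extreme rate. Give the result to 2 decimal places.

The false-alarm rate is 0/125 = 0, so apply the 1/(2N) correction: FA → 1/(2·125) = 0.00400.
z(H) = z(0.69600) = 0.513
z(FA) = z(0.00400) = -2.652
d' = 0.513 − (-2.652) = 3.165

d′ = 3.17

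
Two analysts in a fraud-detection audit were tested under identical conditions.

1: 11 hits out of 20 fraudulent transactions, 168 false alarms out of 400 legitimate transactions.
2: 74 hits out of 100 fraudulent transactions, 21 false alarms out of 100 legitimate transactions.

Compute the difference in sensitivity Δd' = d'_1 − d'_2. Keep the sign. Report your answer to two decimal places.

1: z(0.5500) = 0.126, z(0.4200) = -0.202, d' = 0.328
2: z(0.7400) = 0.643, z(0.2100) = -0.806, d' = 1.449
Δd' = d'_1 − d'_2 = 0.328 − 1.449 = -1.121
2 has the higher sensitivity.

Δd' = -1.12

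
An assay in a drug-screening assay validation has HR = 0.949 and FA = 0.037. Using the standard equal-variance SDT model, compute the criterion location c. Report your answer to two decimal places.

z(H) = z(0.949) = 1.635
z(FA) = z(0.037) = -1.787
c = −½·[z(H) + z(FA)] = −0.5 × (1.635 + (-1.787)) = 0.076

c = 0.08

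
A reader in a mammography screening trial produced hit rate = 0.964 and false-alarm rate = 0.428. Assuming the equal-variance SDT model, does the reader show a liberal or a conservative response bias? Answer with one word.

z(H) = 1.799, z(FA) = -0.181
c = −½·(z(H) + z(FA)) = -0.809
c < 0 → liberal criterion (biased toward responding “yes”).

liberal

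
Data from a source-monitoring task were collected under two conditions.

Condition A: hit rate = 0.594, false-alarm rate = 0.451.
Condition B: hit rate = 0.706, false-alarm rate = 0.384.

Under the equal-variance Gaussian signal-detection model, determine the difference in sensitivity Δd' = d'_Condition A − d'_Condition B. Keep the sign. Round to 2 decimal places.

Δd' = -0.48

Condition A: z(0.594) = 0.238, z(0.451) = -0.123, d' = 0.361
Condition B: z(0.706) = 0.542, z(0.384) = -0.295, d' = 0.837
Δd' = d'_Condition A − d'_Condition B = 0.361 − 0.837 = -0.476
Condition B has the higher sensitivity.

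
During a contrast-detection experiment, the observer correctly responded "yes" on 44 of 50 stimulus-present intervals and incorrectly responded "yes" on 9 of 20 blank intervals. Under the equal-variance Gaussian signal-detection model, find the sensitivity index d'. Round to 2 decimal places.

H = 44/50 = 0.8800
FA = 9/20 = 0.4500
Φ⁻¹(H) = Φ⁻¹(0.8800) = 1.175
Φ⁻¹(FA) = Φ⁻¹(0.4500) = -0.126
d' = z(H) − z(FA) = 1.175 − (-0.126) = 1.301

d' = 1.30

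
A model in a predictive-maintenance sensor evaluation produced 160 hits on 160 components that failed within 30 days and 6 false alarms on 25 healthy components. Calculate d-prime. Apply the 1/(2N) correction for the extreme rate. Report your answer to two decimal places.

The hit rate is 160/160 = 1, so apply the 1/(2N) correction: H → 1 − 1/(2·160) = 0.99687.
z(H) = z(0.99687) = 2.734
z(FA) = z(0.24000) = -0.706
d' = 2.734 − (-0.706) = 3.440

d-prime = 3.44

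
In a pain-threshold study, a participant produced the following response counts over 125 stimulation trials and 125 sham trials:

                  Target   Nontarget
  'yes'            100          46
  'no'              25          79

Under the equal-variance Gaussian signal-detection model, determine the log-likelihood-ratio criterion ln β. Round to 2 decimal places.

H = 100/125 = 0.8000
FA = 46/125 = 0.3680
Φ⁻¹(0.8000) = 0.842, Φ⁻¹(0.3680) = -0.337
ln β = −½·[z(H)² − z(FA)²] = −0.5 × (0.709 − 0.114) = -0.2975

ln β = -0.30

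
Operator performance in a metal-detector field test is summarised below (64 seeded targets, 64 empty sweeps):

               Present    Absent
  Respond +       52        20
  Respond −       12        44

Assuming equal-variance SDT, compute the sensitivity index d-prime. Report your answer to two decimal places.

d-prime = 1.38

H = 52/64 = 0.8125
FA = 20/64 = 0.3125
Φ⁻¹(0.8125) = 0.8871, Φ⁻¹(0.3125) = -0.4888
d' = z(H) − z(FA) = 0.8871 − (-0.4888) = 1.3759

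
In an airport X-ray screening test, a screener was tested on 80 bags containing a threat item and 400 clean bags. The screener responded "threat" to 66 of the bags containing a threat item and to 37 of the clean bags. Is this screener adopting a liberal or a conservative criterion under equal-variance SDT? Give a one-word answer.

conservative

z(H) = 0.935, z(FA) = -1.326
c = −½·(z(H) + z(FA)) = 0.1955
c > 0 → conservative criterion (biased toward responding “no”).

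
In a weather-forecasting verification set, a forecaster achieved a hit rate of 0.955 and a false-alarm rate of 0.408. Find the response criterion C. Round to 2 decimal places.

C = -0.73

Φ⁻¹(0.955) = 1.6954, Φ⁻¹(0.408) = -0.2327
c = −½·[z(H) + z(FA)] = −0.5 × (1.6954 + (-0.2327)) = -0.73135
c < 0: the forecaster has a liberal response bias.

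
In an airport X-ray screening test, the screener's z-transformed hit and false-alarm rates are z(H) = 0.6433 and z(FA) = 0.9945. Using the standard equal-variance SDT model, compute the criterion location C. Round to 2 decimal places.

c = −½·[z(H) + z(FA)] = −½·(0.6433 + 0.9945) = -0.8189
c < 0: the screener has a liberal response bias.

C = -0.82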